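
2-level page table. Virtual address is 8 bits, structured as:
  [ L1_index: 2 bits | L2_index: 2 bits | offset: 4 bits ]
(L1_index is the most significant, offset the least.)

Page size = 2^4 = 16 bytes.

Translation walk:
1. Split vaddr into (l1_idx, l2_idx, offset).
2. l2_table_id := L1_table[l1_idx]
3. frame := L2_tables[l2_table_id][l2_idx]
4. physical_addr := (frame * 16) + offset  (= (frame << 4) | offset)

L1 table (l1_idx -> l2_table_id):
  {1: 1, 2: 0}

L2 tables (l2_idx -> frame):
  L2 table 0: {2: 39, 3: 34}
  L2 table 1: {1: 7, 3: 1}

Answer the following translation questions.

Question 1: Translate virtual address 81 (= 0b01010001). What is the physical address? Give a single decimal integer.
vaddr = 81 = 0b01010001
Split: l1_idx=1, l2_idx=1, offset=1
L1[1] = 1
L2[1][1] = 7
paddr = 7 * 16 + 1 = 113

Answer: 113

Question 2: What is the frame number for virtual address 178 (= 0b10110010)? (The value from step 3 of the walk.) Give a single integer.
Answer: 34

Derivation:
vaddr = 178: l1_idx=2, l2_idx=3
L1[2] = 0; L2[0][3] = 34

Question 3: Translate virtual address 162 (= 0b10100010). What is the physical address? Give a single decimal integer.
vaddr = 162 = 0b10100010
Split: l1_idx=2, l2_idx=2, offset=2
L1[2] = 0
L2[0][2] = 39
paddr = 39 * 16 + 2 = 626

Answer: 626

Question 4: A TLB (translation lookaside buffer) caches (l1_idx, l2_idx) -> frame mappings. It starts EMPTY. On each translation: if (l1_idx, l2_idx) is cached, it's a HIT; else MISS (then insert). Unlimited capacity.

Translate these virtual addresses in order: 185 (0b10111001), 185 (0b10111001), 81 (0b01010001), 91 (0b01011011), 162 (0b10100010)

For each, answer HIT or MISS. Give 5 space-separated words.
Answer: MISS HIT MISS HIT MISS

Derivation:
vaddr=185: (2,3) not in TLB -> MISS, insert
vaddr=185: (2,3) in TLB -> HIT
vaddr=81: (1,1) not in TLB -> MISS, insert
vaddr=91: (1,1) in TLB -> HIT
vaddr=162: (2,2) not in TLB -> MISS, insert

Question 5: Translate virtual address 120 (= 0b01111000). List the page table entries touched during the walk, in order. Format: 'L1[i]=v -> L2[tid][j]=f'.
vaddr = 120 = 0b01111000
Split: l1_idx=1, l2_idx=3, offset=8

Answer: L1[1]=1 -> L2[1][3]=1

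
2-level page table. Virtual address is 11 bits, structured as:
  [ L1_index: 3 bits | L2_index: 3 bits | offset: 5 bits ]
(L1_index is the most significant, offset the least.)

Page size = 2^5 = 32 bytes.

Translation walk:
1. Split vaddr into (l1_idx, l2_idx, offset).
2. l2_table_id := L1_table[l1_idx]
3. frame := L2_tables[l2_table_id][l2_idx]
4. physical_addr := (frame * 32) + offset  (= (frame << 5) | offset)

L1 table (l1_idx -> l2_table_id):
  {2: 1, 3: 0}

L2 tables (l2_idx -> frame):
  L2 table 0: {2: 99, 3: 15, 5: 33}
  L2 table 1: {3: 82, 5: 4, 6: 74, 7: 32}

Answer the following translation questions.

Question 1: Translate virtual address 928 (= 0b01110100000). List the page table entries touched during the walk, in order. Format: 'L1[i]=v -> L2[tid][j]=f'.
Answer: L1[3]=0 -> L2[0][5]=33

Derivation:
vaddr = 928 = 0b01110100000
Split: l1_idx=3, l2_idx=5, offset=0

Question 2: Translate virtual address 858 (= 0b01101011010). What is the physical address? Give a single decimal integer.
vaddr = 858 = 0b01101011010
Split: l1_idx=3, l2_idx=2, offset=26
L1[3] = 0
L2[0][2] = 99
paddr = 99 * 32 + 26 = 3194

Answer: 3194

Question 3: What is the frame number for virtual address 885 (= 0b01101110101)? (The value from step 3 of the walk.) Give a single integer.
Answer: 15

Derivation:
vaddr = 885: l1_idx=3, l2_idx=3
L1[3] = 0; L2[0][3] = 15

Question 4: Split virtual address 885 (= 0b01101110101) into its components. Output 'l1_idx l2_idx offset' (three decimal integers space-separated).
vaddr = 885 = 0b01101110101
  top 3 bits -> l1_idx = 3
  next 3 bits -> l2_idx = 3
  bottom 5 bits -> offset = 21

Answer: 3 3 21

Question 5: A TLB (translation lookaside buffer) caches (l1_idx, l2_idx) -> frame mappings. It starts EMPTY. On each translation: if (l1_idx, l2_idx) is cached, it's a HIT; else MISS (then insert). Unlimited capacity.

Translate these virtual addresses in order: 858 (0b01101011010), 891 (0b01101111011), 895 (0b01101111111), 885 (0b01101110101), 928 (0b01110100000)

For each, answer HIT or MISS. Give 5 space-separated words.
vaddr=858: (3,2) not in TLB -> MISS, insert
vaddr=891: (3,3) not in TLB -> MISS, insert
vaddr=895: (3,3) in TLB -> HIT
vaddr=885: (3,3) in TLB -> HIT
vaddr=928: (3,5) not in TLB -> MISS, insert

Answer: MISS MISS HIT HIT MISS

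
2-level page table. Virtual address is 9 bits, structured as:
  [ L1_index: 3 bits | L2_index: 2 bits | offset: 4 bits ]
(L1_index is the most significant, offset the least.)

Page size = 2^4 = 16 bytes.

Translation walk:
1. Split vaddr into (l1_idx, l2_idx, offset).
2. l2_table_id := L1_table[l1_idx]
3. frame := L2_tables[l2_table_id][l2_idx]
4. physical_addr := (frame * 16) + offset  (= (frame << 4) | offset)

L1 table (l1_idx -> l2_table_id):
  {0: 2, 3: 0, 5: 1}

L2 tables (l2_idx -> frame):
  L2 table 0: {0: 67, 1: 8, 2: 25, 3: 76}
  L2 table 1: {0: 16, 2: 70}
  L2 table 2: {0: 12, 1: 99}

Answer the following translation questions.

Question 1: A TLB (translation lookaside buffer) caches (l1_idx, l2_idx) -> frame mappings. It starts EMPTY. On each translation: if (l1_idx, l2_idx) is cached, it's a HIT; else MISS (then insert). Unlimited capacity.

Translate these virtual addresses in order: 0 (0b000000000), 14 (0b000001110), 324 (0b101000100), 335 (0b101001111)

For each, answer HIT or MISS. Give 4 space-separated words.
vaddr=0: (0,0) not in TLB -> MISS, insert
vaddr=14: (0,0) in TLB -> HIT
vaddr=324: (5,0) not in TLB -> MISS, insert
vaddr=335: (5,0) in TLB -> HIT

Answer: MISS HIT MISS HIT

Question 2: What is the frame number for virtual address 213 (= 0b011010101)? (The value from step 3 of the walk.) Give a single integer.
vaddr = 213: l1_idx=3, l2_idx=1
L1[3] = 0; L2[0][1] = 8

Answer: 8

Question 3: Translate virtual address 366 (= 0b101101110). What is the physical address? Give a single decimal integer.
Answer: 1134

Derivation:
vaddr = 366 = 0b101101110
Split: l1_idx=5, l2_idx=2, offset=14
L1[5] = 1
L2[1][2] = 70
paddr = 70 * 16 + 14 = 1134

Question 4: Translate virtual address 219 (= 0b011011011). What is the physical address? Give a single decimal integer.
Answer: 139

Derivation:
vaddr = 219 = 0b011011011
Split: l1_idx=3, l2_idx=1, offset=11
L1[3] = 0
L2[0][1] = 8
paddr = 8 * 16 + 11 = 139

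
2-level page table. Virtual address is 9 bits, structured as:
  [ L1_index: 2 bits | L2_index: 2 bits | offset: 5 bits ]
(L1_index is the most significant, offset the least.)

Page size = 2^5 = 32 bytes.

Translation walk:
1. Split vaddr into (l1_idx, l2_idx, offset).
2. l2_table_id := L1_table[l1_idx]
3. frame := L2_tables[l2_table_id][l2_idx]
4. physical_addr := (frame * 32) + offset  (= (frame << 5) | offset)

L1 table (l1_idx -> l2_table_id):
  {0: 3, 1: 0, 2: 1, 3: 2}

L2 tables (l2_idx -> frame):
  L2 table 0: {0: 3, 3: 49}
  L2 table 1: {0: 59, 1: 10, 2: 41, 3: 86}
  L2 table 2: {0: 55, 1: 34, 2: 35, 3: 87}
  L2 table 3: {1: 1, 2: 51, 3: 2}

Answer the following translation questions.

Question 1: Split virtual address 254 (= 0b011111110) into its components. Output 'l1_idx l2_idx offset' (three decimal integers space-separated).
vaddr = 254 = 0b011111110
  top 2 bits -> l1_idx = 1
  next 2 bits -> l2_idx = 3
  bottom 5 bits -> offset = 30

Answer: 1 3 30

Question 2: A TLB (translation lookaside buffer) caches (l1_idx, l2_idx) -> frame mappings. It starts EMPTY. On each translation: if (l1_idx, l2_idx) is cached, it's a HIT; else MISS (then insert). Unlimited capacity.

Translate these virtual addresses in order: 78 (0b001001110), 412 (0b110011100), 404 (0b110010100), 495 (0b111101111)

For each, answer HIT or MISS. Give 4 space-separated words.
Answer: MISS MISS HIT MISS

Derivation:
vaddr=78: (0,2) not in TLB -> MISS, insert
vaddr=412: (3,0) not in TLB -> MISS, insert
vaddr=404: (3,0) in TLB -> HIT
vaddr=495: (3,3) not in TLB -> MISS, insert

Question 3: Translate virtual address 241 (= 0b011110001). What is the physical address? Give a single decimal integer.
vaddr = 241 = 0b011110001
Split: l1_idx=1, l2_idx=3, offset=17
L1[1] = 0
L2[0][3] = 49
paddr = 49 * 32 + 17 = 1585

Answer: 1585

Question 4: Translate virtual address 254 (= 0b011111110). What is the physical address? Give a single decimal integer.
Answer: 1598

Derivation:
vaddr = 254 = 0b011111110
Split: l1_idx=1, l2_idx=3, offset=30
L1[1] = 0
L2[0][3] = 49
paddr = 49 * 32 + 30 = 1598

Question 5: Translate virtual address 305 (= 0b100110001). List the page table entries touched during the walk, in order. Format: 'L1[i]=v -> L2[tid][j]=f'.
Answer: L1[2]=1 -> L2[1][1]=10

Derivation:
vaddr = 305 = 0b100110001
Split: l1_idx=2, l2_idx=1, offset=17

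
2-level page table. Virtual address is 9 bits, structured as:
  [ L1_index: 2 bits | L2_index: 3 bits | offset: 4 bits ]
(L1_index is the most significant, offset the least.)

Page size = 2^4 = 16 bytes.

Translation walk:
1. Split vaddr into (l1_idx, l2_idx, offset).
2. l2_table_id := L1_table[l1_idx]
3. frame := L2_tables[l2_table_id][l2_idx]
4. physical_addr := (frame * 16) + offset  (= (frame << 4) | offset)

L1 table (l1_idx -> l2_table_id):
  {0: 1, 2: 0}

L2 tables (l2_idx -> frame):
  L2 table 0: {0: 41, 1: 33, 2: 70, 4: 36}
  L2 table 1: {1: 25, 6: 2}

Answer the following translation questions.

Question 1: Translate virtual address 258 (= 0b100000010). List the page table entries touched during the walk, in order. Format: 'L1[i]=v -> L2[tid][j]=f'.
Answer: L1[2]=0 -> L2[0][0]=41

Derivation:
vaddr = 258 = 0b100000010
Split: l1_idx=2, l2_idx=0, offset=2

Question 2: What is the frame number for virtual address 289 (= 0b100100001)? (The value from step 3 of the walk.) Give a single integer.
Answer: 70

Derivation:
vaddr = 289: l1_idx=2, l2_idx=2
L1[2] = 0; L2[0][2] = 70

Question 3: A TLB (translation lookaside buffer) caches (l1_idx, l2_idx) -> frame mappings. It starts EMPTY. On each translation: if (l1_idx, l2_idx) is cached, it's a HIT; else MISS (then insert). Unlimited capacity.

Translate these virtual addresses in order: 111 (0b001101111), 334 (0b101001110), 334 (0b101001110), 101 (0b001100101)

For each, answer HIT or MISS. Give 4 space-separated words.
vaddr=111: (0,6) not in TLB -> MISS, insert
vaddr=334: (2,4) not in TLB -> MISS, insert
vaddr=334: (2,4) in TLB -> HIT
vaddr=101: (0,6) in TLB -> HIT

Answer: MISS MISS HIT HIT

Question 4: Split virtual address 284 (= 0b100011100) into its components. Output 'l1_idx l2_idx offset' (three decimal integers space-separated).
vaddr = 284 = 0b100011100
  top 2 bits -> l1_idx = 2
  next 3 bits -> l2_idx = 1
  bottom 4 bits -> offset = 12

Answer: 2 1 12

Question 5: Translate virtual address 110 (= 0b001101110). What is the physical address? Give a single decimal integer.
vaddr = 110 = 0b001101110
Split: l1_idx=0, l2_idx=6, offset=14
L1[0] = 1
L2[1][6] = 2
paddr = 2 * 16 + 14 = 46

Answer: 46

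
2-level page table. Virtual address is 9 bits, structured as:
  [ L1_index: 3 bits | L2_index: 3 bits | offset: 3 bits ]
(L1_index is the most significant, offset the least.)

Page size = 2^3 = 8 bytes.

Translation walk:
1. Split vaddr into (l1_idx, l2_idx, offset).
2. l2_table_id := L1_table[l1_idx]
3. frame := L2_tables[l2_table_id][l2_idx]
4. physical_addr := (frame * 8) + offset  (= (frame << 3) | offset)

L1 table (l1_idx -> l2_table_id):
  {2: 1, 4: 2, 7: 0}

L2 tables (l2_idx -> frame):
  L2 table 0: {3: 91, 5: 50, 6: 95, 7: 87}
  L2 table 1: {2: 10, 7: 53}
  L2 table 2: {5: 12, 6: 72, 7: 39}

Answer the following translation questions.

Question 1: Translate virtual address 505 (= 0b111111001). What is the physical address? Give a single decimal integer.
Answer: 697

Derivation:
vaddr = 505 = 0b111111001
Split: l1_idx=7, l2_idx=7, offset=1
L1[7] = 0
L2[0][7] = 87
paddr = 87 * 8 + 1 = 697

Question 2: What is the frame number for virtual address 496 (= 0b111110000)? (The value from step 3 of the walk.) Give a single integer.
Answer: 95

Derivation:
vaddr = 496: l1_idx=7, l2_idx=6
L1[7] = 0; L2[0][6] = 95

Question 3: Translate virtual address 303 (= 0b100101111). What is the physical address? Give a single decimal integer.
Answer: 103

Derivation:
vaddr = 303 = 0b100101111
Split: l1_idx=4, l2_idx=5, offset=7
L1[4] = 2
L2[2][5] = 12
paddr = 12 * 8 + 7 = 103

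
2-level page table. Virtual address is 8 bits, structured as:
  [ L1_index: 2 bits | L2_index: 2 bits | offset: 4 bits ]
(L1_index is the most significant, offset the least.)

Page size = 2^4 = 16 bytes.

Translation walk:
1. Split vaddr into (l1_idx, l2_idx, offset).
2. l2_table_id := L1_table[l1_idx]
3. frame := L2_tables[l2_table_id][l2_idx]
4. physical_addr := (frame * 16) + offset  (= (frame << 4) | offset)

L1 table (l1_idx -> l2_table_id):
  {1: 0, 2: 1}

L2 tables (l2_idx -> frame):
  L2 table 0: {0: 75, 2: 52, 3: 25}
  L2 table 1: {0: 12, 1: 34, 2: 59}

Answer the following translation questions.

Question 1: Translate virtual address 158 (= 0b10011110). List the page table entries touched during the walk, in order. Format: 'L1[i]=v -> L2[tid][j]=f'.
vaddr = 158 = 0b10011110
Split: l1_idx=2, l2_idx=1, offset=14

Answer: L1[2]=1 -> L2[1][1]=34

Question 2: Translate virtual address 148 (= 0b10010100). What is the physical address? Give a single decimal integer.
Answer: 548

Derivation:
vaddr = 148 = 0b10010100
Split: l1_idx=2, l2_idx=1, offset=4
L1[2] = 1
L2[1][1] = 34
paddr = 34 * 16 + 4 = 548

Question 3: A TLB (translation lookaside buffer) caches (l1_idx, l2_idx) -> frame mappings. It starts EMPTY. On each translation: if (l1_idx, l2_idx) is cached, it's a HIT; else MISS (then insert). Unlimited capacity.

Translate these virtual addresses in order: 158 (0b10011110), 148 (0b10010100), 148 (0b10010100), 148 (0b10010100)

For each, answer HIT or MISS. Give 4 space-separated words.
Answer: MISS HIT HIT HIT

Derivation:
vaddr=158: (2,1) not in TLB -> MISS, insert
vaddr=148: (2,1) in TLB -> HIT
vaddr=148: (2,1) in TLB -> HIT
vaddr=148: (2,1) in TLB -> HIT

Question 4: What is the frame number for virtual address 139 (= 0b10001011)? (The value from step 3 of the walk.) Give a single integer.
vaddr = 139: l1_idx=2, l2_idx=0
L1[2] = 1; L2[1][0] = 12

Answer: 12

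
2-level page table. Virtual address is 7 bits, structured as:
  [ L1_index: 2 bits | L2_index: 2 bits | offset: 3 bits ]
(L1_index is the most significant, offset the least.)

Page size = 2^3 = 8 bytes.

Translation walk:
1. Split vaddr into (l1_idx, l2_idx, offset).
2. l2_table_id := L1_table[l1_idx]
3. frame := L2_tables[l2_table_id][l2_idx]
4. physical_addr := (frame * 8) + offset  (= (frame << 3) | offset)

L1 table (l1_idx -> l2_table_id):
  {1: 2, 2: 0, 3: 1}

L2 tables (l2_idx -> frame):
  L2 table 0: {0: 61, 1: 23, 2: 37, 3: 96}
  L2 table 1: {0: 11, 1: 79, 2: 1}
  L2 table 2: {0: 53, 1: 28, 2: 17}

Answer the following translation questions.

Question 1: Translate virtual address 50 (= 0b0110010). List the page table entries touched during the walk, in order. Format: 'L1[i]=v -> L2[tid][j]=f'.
vaddr = 50 = 0b0110010
Split: l1_idx=1, l2_idx=2, offset=2

Answer: L1[1]=2 -> L2[2][2]=17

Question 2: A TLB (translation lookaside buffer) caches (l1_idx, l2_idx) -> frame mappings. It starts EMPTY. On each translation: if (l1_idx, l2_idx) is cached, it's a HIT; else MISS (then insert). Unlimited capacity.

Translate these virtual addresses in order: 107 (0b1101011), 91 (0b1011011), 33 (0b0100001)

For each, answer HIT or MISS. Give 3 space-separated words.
vaddr=107: (3,1) not in TLB -> MISS, insert
vaddr=91: (2,3) not in TLB -> MISS, insert
vaddr=33: (1,0) not in TLB -> MISS, insert

Answer: MISS MISS MISS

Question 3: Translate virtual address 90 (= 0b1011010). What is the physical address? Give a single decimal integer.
Answer: 770

Derivation:
vaddr = 90 = 0b1011010
Split: l1_idx=2, l2_idx=3, offset=2
L1[2] = 0
L2[0][3] = 96
paddr = 96 * 8 + 2 = 770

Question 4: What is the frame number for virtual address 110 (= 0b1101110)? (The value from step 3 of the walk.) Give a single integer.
Answer: 79

Derivation:
vaddr = 110: l1_idx=3, l2_idx=1
L1[3] = 1; L2[1][1] = 79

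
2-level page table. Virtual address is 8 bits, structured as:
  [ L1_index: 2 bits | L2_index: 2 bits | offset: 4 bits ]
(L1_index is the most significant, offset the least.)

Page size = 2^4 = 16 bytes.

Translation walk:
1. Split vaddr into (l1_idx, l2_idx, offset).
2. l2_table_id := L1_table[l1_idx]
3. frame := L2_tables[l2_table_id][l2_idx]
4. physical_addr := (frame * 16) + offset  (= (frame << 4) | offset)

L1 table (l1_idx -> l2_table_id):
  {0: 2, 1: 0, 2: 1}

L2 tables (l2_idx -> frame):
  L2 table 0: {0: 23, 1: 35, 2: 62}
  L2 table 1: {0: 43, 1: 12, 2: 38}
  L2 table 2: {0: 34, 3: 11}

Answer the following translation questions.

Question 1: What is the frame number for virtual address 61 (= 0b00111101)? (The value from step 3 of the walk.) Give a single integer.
vaddr = 61: l1_idx=0, l2_idx=3
L1[0] = 2; L2[2][3] = 11

Answer: 11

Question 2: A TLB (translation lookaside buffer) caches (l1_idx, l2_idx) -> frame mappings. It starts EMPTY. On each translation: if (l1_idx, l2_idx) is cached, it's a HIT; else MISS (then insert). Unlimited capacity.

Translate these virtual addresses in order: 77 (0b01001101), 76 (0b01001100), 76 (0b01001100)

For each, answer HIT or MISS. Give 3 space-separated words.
Answer: MISS HIT HIT

Derivation:
vaddr=77: (1,0) not in TLB -> MISS, insert
vaddr=76: (1,0) in TLB -> HIT
vaddr=76: (1,0) in TLB -> HIT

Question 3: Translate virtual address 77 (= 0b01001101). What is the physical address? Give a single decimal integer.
Answer: 381

Derivation:
vaddr = 77 = 0b01001101
Split: l1_idx=1, l2_idx=0, offset=13
L1[1] = 0
L2[0][0] = 23
paddr = 23 * 16 + 13 = 381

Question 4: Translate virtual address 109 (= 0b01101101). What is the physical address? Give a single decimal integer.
vaddr = 109 = 0b01101101
Split: l1_idx=1, l2_idx=2, offset=13
L1[1] = 0
L2[0][2] = 62
paddr = 62 * 16 + 13 = 1005

Answer: 1005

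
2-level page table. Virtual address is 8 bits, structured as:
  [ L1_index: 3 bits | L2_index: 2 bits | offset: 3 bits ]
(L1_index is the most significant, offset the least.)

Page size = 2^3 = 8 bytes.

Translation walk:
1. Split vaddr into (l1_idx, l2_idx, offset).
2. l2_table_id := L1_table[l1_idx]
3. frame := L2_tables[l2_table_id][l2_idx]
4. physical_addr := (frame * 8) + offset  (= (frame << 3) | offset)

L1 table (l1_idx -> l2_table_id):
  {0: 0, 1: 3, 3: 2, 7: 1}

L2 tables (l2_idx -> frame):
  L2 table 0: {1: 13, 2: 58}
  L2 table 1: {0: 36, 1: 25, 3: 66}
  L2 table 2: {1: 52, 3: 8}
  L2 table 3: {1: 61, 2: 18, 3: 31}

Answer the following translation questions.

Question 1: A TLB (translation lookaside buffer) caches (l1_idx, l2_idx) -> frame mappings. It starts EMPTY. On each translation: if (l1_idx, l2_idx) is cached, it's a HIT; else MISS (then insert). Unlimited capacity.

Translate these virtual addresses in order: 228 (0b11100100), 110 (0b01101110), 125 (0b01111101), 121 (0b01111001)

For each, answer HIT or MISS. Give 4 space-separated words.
vaddr=228: (7,0) not in TLB -> MISS, insert
vaddr=110: (3,1) not in TLB -> MISS, insert
vaddr=125: (3,3) not in TLB -> MISS, insert
vaddr=121: (3,3) in TLB -> HIT

Answer: MISS MISS MISS HIT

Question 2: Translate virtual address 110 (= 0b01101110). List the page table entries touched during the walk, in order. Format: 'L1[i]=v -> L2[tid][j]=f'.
Answer: L1[3]=2 -> L2[2][1]=52

Derivation:
vaddr = 110 = 0b01101110
Split: l1_idx=3, l2_idx=1, offset=6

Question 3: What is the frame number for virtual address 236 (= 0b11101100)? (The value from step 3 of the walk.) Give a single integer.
vaddr = 236: l1_idx=7, l2_idx=1
L1[7] = 1; L2[1][1] = 25

Answer: 25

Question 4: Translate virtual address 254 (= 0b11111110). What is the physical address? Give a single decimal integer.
vaddr = 254 = 0b11111110
Split: l1_idx=7, l2_idx=3, offset=6
L1[7] = 1
L2[1][3] = 66
paddr = 66 * 8 + 6 = 534

Answer: 534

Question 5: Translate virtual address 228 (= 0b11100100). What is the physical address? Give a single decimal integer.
vaddr = 228 = 0b11100100
Split: l1_idx=7, l2_idx=0, offset=4
L1[7] = 1
L2[1][0] = 36
paddr = 36 * 8 + 4 = 292

Answer: 292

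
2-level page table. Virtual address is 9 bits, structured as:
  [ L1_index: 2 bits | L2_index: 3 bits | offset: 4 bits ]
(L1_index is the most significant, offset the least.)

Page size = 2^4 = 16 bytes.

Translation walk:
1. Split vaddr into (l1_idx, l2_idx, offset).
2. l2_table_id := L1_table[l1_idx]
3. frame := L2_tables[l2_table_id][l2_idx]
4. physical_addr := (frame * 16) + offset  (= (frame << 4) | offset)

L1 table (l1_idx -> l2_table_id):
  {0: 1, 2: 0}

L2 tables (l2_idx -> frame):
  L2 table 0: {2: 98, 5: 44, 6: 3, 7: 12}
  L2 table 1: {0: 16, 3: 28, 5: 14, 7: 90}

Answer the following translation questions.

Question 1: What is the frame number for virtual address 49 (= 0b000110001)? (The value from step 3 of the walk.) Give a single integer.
vaddr = 49: l1_idx=0, l2_idx=3
L1[0] = 1; L2[1][3] = 28

Answer: 28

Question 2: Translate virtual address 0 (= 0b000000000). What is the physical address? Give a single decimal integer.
Answer: 256

Derivation:
vaddr = 0 = 0b000000000
Split: l1_idx=0, l2_idx=0, offset=0
L1[0] = 1
L2[1][0] = 16
paddr = 16 * 16 + 0 = 256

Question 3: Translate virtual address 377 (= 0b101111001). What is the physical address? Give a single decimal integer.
vaddr = 377 = 0b101111001
Split: l1_idx=2, l2_idx=7, offset=9
L1[2] = 0
L2[0][7] = 12
paddr = 12 * 16 + 9 = 201

Answer: 201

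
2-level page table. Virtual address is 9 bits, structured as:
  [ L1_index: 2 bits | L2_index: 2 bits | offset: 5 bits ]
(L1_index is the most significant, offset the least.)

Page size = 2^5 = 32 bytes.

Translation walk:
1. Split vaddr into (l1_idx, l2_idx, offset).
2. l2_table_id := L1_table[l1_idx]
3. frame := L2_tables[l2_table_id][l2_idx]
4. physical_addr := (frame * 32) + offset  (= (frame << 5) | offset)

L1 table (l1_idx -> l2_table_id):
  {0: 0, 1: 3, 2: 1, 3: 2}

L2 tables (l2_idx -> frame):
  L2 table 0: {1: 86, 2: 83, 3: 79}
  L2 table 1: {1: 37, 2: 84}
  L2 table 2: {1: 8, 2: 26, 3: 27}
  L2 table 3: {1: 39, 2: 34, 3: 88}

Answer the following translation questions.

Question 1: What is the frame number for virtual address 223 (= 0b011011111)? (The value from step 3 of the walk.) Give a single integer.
Answer: 34

Derivation:
vaddr = 223: l1_idx=1, l2_idx=2
L1[1] = 3; L2[3][2] = 34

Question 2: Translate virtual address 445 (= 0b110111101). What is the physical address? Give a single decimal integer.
Answer: 285

Derivation:
vaddr = 445 = 0b110111101
Split: l1_idx=3, l2_idx=1, offset=29
L1[3] = 2
L2[2][1] = 8
paddr = 8 * 32 + 29 = 285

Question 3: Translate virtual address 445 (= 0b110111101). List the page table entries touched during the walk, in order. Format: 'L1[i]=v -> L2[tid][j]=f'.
vaddr = 445 = 0b110111101
Split: l1_idx=3, l2_idx=1, offset=29

Answer: L1[3]=2 -> L2[2][1]=8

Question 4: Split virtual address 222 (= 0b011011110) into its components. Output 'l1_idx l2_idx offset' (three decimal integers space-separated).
Answer: 1 2 30

Derivation:
vaddr = 222 = 0b011011110
  top 2 bits -> l1_idx = 1
  next 2 bits -> l2_idx = 2
  bottom 5 bits -> offset = 30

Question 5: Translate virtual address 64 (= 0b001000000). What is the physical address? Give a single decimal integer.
Answer: 2656

Derivation:
vaddr = 64 = 0b001000000
Split: l1_idx=0, l2_idx=2, offset=0
L1[0] = 0
L2[0][2] = 83
paddr = 83 * 32 + 0 = 2656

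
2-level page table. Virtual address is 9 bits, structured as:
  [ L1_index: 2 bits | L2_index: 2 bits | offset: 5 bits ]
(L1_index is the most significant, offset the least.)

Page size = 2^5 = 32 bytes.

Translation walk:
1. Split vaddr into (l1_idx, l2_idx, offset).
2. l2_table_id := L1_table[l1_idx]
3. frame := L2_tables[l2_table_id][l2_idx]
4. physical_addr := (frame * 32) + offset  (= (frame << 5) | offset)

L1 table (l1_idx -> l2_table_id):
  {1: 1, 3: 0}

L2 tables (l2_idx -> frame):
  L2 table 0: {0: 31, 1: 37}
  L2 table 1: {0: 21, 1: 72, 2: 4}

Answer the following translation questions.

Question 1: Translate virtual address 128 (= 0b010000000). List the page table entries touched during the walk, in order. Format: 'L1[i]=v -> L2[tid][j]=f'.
vaddr = 128 = 0b010000000
Split: l1_idx=1, l2_idx=0, offset=0

Answer: L1[1]=1 -> L2[1][0]=21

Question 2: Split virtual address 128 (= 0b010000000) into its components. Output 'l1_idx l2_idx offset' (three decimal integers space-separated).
vaddr = 128 = 0b010000000
  top 2 bits -> l1_idx = 1
  next 2 bits -> l2_idx = 0
  bottom 5 bits -> offset = 0

Answer: 1 0 0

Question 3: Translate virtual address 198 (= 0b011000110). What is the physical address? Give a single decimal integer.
Answer: 134

Derivation:
vaddr = 198 = 0b011000110
Split: l1_idx=1, l2_idx=2, offset=6
L1[1] = 1
L2[1][2] = 4
paddr = 4 * 32 + 6 = 134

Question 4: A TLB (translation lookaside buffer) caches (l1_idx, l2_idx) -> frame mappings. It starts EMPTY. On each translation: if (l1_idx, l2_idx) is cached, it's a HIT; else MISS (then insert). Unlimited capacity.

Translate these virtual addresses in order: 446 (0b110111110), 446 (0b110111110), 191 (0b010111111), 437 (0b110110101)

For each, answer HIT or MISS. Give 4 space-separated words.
vaddr=446: (3,1) not in TLB -> MISS, insert
vaddr=446: (3,1) in TLB -> HIT
vaddr=191: (1,1) not in TLB -> MISS, insert
vaddr=437: (3,1) in TLB -> HIT

Answer: MISS HIT MISS HIT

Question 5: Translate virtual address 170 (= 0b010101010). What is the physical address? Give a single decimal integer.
vaddr = 170 = 0b010101010
Split: l1_idx=1, l2_idx=1, offset=10
L1[1] = 1
L2[1][1] = 72
paddr = 72 * 32 + 10 = 2314

Answer: 2314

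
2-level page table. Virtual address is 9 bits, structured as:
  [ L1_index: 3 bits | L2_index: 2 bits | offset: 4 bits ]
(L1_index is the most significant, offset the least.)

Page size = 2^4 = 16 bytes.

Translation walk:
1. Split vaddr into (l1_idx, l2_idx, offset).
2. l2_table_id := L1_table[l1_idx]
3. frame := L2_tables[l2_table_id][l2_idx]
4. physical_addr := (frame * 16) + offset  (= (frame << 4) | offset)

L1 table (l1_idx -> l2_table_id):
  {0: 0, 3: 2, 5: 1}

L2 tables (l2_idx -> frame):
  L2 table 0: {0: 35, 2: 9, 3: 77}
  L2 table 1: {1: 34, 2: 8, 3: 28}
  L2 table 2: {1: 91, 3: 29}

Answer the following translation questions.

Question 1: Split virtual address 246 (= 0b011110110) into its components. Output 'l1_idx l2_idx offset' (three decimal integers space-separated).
vaddr = 246 = 0b011110110
  top 3 bits -> l1_idx = 3
  next 2 bits -> l2_idx = 3
  bottom 4 bits -> offset = 6

Answer: 3 3 6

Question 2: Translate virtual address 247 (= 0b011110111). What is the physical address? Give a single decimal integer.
vaddr = 247 = 0b011110111
Split: l1_idx=3, l2_idx=3, offset=7
L1[3] = 2
L2[2][3] = 29
paddr = 29 * 16 + 7 = 471

Answer: 471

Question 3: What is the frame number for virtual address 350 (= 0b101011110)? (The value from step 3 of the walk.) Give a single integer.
vaddr = 350: l1_idx=5, l2_idx=1
L1[5] = 1; L2[1][1] = 34

Answer: 34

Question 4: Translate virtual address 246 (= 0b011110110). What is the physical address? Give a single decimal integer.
vaddr = 246 = 0b011110110
Split: l1_idx=3, l2_idx=3, offset=6
L1[3] = 2
L2[2][3] = 29
paddr = 29 * 16 + 6 = 470

Answer: 470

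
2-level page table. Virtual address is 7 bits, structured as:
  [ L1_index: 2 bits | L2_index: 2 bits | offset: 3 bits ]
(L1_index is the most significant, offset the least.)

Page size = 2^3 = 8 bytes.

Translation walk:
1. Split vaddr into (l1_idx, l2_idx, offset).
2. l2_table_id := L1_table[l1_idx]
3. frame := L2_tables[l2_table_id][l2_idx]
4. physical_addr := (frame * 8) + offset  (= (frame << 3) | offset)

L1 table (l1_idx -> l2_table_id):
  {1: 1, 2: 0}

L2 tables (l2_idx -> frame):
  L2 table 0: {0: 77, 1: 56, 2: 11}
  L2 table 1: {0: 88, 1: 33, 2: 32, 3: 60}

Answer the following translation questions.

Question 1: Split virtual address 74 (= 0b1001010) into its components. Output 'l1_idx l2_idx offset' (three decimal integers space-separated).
Answer: 2 1 2

Derivation:
vaddr = 74 = 0b1001010
  top 2 bits -> l1_idx = 2
  next 2 bits -> l2_idx = 1
  bottom 3 bits -> offset = 2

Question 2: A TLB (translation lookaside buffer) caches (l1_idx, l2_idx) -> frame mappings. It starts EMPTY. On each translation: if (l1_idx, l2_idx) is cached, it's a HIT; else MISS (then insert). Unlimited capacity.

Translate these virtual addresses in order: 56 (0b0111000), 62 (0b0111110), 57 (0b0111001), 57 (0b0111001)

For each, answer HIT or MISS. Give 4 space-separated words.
vaddr=56: (1,3) not in TLB -> MISS, insert
vaddr=62: (1,3) in TLB -> HIT
vaddr=57: (1,3) in TLB -> HIT
vaddr=57: (1,3) in TLB -> HIT

Answer: MISS HIT HIT HIT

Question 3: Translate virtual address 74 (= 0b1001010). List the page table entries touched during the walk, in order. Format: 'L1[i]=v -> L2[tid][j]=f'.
Answer: L1[2]=0 -> L2[0][1]=56

Derivation:
vaddr = 74 = 0b1001010
Split: l1_idx=2, l2_idx=1, offset=2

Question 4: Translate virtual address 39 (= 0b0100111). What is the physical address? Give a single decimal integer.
vaddr = 39 = 0b0100111
Split: l1_idx=1, l2_idx=0, offset=7
L1[1] = 1
L2[1][0] = 88
paddr = 88 * 8 + 7 = 711

Answer: 711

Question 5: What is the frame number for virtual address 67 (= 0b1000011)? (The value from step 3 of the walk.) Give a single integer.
Answer: 77

Derivation:
vaddr = 67: l1_idx=2, l2_idx=0
L1[2] = 0; L2[0][0] = 77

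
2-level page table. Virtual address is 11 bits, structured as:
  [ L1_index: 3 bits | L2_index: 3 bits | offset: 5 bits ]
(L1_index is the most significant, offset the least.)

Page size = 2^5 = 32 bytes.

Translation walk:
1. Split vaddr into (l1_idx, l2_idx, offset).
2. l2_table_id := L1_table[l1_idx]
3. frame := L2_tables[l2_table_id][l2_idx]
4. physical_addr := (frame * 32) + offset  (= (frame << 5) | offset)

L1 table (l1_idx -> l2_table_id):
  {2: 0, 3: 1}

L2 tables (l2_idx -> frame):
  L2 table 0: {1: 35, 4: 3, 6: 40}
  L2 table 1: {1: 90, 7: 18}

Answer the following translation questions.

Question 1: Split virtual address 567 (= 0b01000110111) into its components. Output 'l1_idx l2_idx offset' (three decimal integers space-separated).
Answer: 2 1 23

Derivation:
vaddr = 567 = 0b01000110111
  top 3 bits -> l1_idx = 2
  next 3 bits -> l2_idx = 1
  bottom 5 bits -> offset = 23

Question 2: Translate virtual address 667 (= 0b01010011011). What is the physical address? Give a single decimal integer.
Answer: 123

Derivation:
vaddr = 667 = 0b01010011011
Split: l1_idx=2, l2_idx=4, offset=27
L1[2] = 0
L2[0][4] = 3
paddr = 3 * 32 + 27 = 123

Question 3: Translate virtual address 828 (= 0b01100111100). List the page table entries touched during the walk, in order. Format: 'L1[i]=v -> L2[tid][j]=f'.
vaddr = 828 = 0b01100111100
Split: l1_idx=3, l2_idx=1, offset=28

Answer: L1[3]=1 -> L2[1][1]=90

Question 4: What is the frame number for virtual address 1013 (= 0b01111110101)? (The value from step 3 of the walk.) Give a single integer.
Answer: 18

Derivation:
vaddr = 1013: l1_idx=3, l2_idx=7
L1[3] = 1; L2[1][7] = 18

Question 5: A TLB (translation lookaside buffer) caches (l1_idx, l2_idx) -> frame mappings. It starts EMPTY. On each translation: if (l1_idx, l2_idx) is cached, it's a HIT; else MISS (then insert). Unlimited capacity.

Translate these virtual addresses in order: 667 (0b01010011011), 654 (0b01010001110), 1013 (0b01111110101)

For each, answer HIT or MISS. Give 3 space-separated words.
vaddr=667: (2,4) not in TLB -> MISS, insert
vaddr=654: (2,4) in TLB -> HIT
vaddr=1013: (3,7) not in TLB -> MISS, insert

Answer: MISS HIT MISS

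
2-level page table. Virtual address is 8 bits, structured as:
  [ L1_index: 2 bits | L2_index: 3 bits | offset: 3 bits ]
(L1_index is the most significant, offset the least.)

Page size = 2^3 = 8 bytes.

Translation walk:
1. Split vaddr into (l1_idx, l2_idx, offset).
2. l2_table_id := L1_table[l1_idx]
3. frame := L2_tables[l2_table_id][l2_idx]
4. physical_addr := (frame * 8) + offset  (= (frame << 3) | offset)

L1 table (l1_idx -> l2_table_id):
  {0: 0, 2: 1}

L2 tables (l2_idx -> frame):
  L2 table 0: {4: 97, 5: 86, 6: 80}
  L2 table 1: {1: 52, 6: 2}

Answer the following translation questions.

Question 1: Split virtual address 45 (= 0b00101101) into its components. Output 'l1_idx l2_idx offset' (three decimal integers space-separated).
vaddr = 45 = 0b00101101
  top 2 bits -> l1_idx = 0
  next 3 bits -> l2_idx = 5
  bottom 3 bits -> offset = 5

Answer: 0 5 5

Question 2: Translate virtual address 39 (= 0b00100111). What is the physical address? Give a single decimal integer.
Answer: 783

Derivation:
vaddr = 39 = 0b00100111
Split: l1_idx=0, l2_idx=4, offset=7
L1[0] = 0
L2[0][4] = 97
paddr = 97 * 8 + 7 = 783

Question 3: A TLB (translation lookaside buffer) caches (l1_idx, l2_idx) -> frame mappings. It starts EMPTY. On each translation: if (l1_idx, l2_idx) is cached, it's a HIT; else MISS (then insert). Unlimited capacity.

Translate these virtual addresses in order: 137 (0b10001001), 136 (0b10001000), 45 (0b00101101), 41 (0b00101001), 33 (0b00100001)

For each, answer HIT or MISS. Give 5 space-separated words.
vaddr=137: (2,1) not in TLB -> MISS, insert
vaddr=136: (2,1) in TLB -> HIT
vaddr=45: (0,5) not in TLB -> MISS, insert
vaddr=41: (0,5) in TLB -> HIT
vaddr=33: (0,4) not in TLB -> MISS, insert

Answer: MISS HIT MISS HIT MISS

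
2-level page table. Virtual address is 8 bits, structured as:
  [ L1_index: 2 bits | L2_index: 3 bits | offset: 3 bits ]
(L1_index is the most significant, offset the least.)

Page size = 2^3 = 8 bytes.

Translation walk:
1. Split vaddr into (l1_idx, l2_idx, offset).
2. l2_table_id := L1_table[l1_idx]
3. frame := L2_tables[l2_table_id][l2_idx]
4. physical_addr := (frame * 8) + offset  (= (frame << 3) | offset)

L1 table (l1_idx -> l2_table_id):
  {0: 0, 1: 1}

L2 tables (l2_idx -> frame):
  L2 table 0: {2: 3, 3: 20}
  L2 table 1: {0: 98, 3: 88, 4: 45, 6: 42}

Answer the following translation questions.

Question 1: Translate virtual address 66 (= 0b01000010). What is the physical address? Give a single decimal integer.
vaddr = 66 = 0b01000010
Split: l1_idx=1, l2_idx=0, offset=2
L1[1] = 1
L2[1][0] = 98
paddr = 98 * 8 + 2 = 786

Answer: 786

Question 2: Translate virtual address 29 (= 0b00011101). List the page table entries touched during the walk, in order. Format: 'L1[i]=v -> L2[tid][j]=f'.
Answer: L1[0]=0 -> L2[0][3]=20

Derivation:
vaddr = 29 = 0b00011101
Split: l1_idx=0, l2_idx=3, offset=5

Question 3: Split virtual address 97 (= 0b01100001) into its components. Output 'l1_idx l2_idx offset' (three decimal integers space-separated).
vaddr = 97 = 0b01100001
  top 2 bits -> l1_idx = 1
  next 3 bits -> l2_idx = 4
  bottom 3 bits -> offset = 1

Answer: 1 4 1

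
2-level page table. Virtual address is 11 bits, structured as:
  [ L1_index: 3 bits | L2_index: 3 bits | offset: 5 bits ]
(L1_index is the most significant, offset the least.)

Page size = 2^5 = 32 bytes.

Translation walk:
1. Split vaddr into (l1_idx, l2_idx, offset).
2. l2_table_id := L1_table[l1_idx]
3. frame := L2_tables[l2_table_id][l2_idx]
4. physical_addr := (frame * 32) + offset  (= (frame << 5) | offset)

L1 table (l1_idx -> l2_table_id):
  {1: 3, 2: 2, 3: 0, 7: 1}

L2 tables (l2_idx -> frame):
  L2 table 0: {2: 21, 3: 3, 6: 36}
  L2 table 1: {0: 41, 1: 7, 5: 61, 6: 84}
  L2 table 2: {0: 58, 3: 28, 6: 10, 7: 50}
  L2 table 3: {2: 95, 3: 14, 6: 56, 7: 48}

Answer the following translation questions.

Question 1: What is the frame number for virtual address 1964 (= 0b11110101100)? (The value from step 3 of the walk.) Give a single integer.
Answer: 61

Derivation:
vaddr = 1964: l1_idx=7, l2_idx=5
L1[7] = 1; L2[1][5] = 61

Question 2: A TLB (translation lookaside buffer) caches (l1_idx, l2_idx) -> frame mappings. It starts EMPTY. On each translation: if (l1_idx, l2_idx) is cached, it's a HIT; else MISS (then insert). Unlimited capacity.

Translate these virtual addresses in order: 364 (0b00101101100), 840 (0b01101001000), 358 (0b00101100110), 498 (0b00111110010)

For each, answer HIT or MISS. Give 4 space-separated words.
Answer: MISS MISS HIT MISS

Derivation:
vaddr=364: (1,3) not in TLB -> MISS, insert
vaddr=840: (3,2) not in TLB -> MISS, insert
vaddr=358: (1,3) in TLB -> HIT
vaddr=498: (1,7) not in TLB -> MISS, insert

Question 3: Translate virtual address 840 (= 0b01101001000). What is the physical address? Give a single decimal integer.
Answer: 680

Derivation:
vaddr = 840 = 0b01101001000
Split: l1_idx=3, l2_idx=2, offset=8
L1[3] = 0
L2[0][2] = 21
paddr = 21 * 32 + 8 = 680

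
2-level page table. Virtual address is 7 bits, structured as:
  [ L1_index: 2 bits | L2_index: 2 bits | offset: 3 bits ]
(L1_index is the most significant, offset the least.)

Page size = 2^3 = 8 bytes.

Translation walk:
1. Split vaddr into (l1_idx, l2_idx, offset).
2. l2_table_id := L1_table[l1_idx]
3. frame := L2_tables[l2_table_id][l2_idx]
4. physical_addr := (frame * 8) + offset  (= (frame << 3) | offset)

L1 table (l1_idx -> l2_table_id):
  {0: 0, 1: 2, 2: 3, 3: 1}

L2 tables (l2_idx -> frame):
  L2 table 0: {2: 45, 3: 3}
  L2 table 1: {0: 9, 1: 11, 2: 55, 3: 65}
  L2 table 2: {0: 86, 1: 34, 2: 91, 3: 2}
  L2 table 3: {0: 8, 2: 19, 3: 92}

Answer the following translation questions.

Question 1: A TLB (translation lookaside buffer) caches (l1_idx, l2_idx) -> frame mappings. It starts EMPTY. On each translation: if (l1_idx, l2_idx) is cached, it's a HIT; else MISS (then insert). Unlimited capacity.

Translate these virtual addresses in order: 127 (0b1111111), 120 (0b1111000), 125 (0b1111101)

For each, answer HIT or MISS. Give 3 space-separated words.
Answer: MISS HIT HIT

Derivation:
vaddr=127: (3,3) not in TLB -> MISS, insert
vaddr=120: (3,3) in TLB -> HIT
vaddr=125: (3,3) in TLB -> HIT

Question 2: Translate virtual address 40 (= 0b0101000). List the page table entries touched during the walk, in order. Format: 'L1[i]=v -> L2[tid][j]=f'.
Answer: L1[1]=2 -> L2[2][1]=34

Derivation:
vaddr = 40 = 0b0101000
Split: l1_idx=1, l2_idx=1, offset=0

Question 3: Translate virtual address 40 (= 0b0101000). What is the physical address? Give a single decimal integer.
Answer: 272

Derivation:
vaddr = 40 = 0b0101000
Split: l1_idx=1, l2_idx=1, offset=0
L1[1] = 2
L2[2][1] = 34
paddr = 34 * 8 + 0 = 272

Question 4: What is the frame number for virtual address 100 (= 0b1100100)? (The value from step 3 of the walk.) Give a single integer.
vaddr = 100: l1_idx=3, l2_idx=0
L1[3] = 1; L2[1][0] = 9

Answer: 9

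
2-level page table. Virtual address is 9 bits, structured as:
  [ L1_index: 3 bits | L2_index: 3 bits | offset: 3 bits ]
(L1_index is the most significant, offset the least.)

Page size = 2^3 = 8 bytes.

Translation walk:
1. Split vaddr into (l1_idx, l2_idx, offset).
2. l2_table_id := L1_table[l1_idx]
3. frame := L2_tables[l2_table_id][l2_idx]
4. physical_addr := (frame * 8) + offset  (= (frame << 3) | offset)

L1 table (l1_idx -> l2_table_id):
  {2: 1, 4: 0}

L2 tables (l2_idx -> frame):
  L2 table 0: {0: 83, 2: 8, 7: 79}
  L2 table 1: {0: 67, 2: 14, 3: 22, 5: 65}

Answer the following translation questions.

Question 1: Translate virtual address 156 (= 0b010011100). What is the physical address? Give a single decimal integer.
vaddr = 156 = 0b010011100
Split: l1_idx=2, l2_idx=3, offset=4
L1[2] = 1
L2[1][3] = 22
paddr = 22 * 8 + 4 = 180

Answer: 180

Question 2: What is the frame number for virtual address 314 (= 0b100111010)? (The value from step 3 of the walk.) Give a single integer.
Answer: 79

Derivation:
vaddr = 314: l1_idx=4, l2_idx=7
L1[4] = 0; L2[0][7] = 79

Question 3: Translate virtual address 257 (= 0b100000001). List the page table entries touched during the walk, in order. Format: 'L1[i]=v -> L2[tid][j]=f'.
Answer: L1[4]=0 -> L2[0][0]=83

Derivation:
vaddr = 257 = 0b100000001
Split: l1_idx=4, l2_idx=0, offset=1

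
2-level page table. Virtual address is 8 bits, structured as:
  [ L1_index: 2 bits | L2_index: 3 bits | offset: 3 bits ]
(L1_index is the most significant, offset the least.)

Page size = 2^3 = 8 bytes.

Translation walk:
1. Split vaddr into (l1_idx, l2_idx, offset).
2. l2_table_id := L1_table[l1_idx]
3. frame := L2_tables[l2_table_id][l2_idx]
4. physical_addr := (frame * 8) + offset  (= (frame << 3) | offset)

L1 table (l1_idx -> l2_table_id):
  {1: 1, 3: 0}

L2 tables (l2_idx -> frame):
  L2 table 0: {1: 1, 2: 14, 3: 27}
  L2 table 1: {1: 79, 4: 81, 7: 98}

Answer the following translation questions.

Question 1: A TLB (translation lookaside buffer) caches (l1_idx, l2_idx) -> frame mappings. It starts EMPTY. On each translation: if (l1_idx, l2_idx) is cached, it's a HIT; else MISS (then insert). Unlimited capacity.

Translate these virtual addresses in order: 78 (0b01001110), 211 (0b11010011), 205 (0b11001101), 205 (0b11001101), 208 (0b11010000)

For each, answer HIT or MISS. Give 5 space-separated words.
vaddr=78: (1,1) not in TLB -> MISS, insert
vaddr=211: (3,2) not in TLB -> MISS, insert
vaddr=205: (3,1) not in TLB -> MISS, insert
vaddr=205: (3,1) in TLB -> HIT
vaddr=208: (3,2) in TLB -> HIT

Answer: MISS MISS MISS HIT HIT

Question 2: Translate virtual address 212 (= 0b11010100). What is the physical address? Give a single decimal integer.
Answer: 116

Derivation:
vaddr = 212 = 0b11010100
Split: l1_idx=3, l2_idx=2, offset=4
L1[3] = 0
L2[0][2] = 14
paddr = 14 * 8 + 4 = 116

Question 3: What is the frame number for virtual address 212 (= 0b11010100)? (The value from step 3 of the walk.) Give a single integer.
Answer: 14

Derivation:
vaddr = 212: l1_idx=3, l2_idx=2
L1[3] = 0; L2[0][2] = 14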